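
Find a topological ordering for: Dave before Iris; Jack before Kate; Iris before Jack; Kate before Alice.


Constraints: Dave before Iris; Jack before Kate; Iris before Jack; Kate before Alice
Method: repeatedly schedule the remaining task that has no remaining task required before it.
  Step 1: remaining {Iris, Alice, Dave, Jack, Kate}; every task except Dave still has a predecessor pending → schedule Dave.
  Step 2: remaining {Iris, Alice, Jack, Kate}; every task except Iris still has a predecessor pending → schedule Iris.
  Step 3: remaining {Alice, Jack, Kate}; every task except Jack still has a predecessor pending → schedule Jack.
  Step 4: remaining {Alice, Kate}; every task except Kate still has a predecessor pending → schedule Kate.
  Step 5: only Alice remains → schedule Alice.
Resulting order:

Dave → Iris → Jack → Kate → Alice


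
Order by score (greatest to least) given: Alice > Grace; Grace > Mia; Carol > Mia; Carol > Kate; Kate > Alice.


Constraints: Alice > Grace; Grace > Mia; Carol > Mia; Carol > Kate; Kate > Alice
Method: at each step, the next-highest is the one remaining person who never appears on the smaller side of a constraint between remaining people.
  Step 1: remaining {Carol, Grace, Mia, Alice, Kate}; on the smaller side: {Grace, Mia, Alice, Kate} → Carol is next (Carol > Mia; Carol > Kate).
  Step 2: remaining {Grace, Mia, Alice, Kate}; on the smaller side: {Grace, Mia, Alice} → Kate is next (Kate > Alice).
  Step 3: remaining {Grace, Mia, Alice}; on the smaller side: {Grace, Mia} → Alice is next (Alice > Grace).
  Step 4: remaining {Grace, Mia}; on the smaller side: {Mia} → Grace is next (Grace > Mia).
  Step 5: only Mia remains → lowest.
Final ranking (highest to lowest):

Carol > Kate > Alice > Grace > Mia


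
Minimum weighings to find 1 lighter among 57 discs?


Each weighing has 3 outcomes (left heavy / balance / right heavy), so k weighings distinguish at most 3^k cases; splitting into three near-equal groups achieves this.
Need 3^k ≥ 57: 3^3 = 27 < 57 ≤ 3^4 = 81
k = ⌈log₃(57)⌉ = 4

4


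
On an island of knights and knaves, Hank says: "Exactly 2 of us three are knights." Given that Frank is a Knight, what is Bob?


Hank claims exactly 2 knights among Hank, Frank, Bob.
Given: Frank is a Knight.

Case 1: Hank is a Knight (tells truth)
  Then exactly 2 of the three are knights.
  Counting Hank, Frank: 2 knight(s) so far. Need 0 more → Bob = Knave.
Case 2: Hank is a Knave (lies)
  Then the count is NOT 2.
  If Bob = Knight, count = 2 = 2 → claim would be true, contradicts lie.
  If Bob = Knave, count = 1 ≠ 2 → lie confirmed ✓

Bob is a Knave.

Knave


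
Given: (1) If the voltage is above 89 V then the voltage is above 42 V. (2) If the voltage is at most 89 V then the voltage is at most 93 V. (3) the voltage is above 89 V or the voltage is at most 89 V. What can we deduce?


Constructive dilemma: (P → Q) ∧ (R → S), P ∨ R ⊢ Q ∨ S
Premise 1: the voltage is above 89 V → the voltage is above 42 V
Premise 2: the voltage is at most 89 V → the voltage is at most 93 V
Premise 3: the voltage is above 89 V ∨ the voltage is at most 89 V
Case 1: Assuming the voltage is above 89 V, then by Premise 1, the voltage is above 42 V.
Case 2: Assuming the voltage is at most 89 V, then by Premise 2, the voltage is at most 93 V.
Since one of the voltage is above 89 V or the voltage is at most 89 V must hold, we get the voltage is above 42 V or the voltage is at most 93 V.

The voltage is above 42 V or the voltage is at most 93 V.


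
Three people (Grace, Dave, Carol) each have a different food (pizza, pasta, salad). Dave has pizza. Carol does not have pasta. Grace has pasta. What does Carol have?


From clues:
  Dave → pizza
  Grace → pasta
By elimination, Carol gets the remaining.

salad


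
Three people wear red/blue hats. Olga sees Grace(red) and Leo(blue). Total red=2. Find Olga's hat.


Total red = 2, seen red = 1
Own red = 2 - 1 = 1
Olga's hat is red.

red


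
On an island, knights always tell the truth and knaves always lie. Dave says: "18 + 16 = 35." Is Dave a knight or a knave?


Statement: "18 + 16 = 35."
Actual: 18 + 16 = 34
Claimed: 35
Statement is FALSE → Dave lies → Knave

Knave


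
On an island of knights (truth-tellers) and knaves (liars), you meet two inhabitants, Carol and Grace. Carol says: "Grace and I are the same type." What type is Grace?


Carol says: "Grace and I are the same type."
Case 1: Carol is a Knight (truth-teller)
  Statement is true → they ARE the same → Grace is also a Knight
Case 2: Carol is a Knave (liar)
  Statement is false → they are NOT the same → Grace is a Knight
In both cases, Grace is a Knight.

Knight


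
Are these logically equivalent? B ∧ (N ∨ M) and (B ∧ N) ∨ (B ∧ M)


Expression 1: B ∧ (N ∨ M)
Expression 2: (B ∧ N) ∨ (B ∧ M)
Truth table (B N M | Expr1 Expr2):
  T T T |   T     T
  T T F |   T     T
  T F T |   T     T
  T F F |   F     F
  F T T |   F     F
  F T F |   F     F
  F F T |   F     F
  F F F |   F     F
All 8 rows agree, so the expressions are logically equivalent.

Yes


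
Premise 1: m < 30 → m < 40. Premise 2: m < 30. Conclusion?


Modus ponens: P → Q, P ⊢ Q
P: m < 30
Q: m < 40
We have P → Q and P is true.
By modus ponens, Q must be true.

m < 40


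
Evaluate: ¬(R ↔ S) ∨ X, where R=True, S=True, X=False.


R = True, S = True, X = False
Expression: ¬(R ↔ S) ∨ X
Step 1: R ↔ S = (True iff True) = True
Step 2: ¬(R ↔ S) = NOT True = False
Step 3: (False) ∨ X = False OR False = False

False


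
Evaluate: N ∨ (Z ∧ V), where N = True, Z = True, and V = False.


N = True, Z = True, V = False
Step 1: Z ∧ V = True AND False = False
Step 2: N ∨ False = True OR False = True
AND evaluated first (higher precedence); then OR applied.

True


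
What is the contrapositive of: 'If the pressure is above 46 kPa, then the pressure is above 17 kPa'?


Original: If the pressure is above 46 kPa, then the pressure is above 17 kPa
Contrapositive: If ¬Q, then ¬P
Negate Q: not (the pressure is above 17 kPa)
Negate P: not (the pressure is above 46 kPa)

If not (the pressure is above 17 kPa), then not (the pressure is above 46 kPa).


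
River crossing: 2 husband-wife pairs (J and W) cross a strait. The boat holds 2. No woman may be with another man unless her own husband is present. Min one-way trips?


Label couples J and W.
1. WJ+WW → (far: WJ,WW; near: HJ,HW)
2. WJ ←   (far: WW; near: HJ,HW,WJ)
3. HJ+HW → (far: HJ,HW,WW; near: WJ)
4. HJ ←   (far: HW,WW; near: HJ,WJ)  — HJ returns, since WJ is alone on near bank
5. HJ+WJ → (far: all four; near: empty)
Every state respects the constraint.
Minimum trips = 5

5


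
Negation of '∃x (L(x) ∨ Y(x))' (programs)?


Original: ∃x (L(x) ∨ Y(x))
Rule: ¬∀→∃, ¬∃→∀, negate predicate.
Negation: ∀x (¬L(x) ∧ ¬Y(x))

∀x (¬L(x) ∧ ¬Y(x))


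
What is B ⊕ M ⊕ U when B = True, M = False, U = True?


B = True, M = False, U = True
Step 1: B ⊕ M = True XOR False = True
Step 2: True ⊕ U = True XOR True = False
XOR is true when an odd number of operands are true.

False


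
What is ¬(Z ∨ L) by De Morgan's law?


De Morgan's law: ¬(P ∨ Q) ≡ ¬P ∧ ¬Q
¬(Z ∨ L) = ¬Z ∧ ¬L

¬Z ∧ ¬L


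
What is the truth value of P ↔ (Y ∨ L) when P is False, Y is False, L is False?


P = False, Y = False, L = False
Step 1: Y ∨ L = False OR False = False
Step 2: P ↔ (False): true when both sides have same truth value.
Result: False ↔ False = True

True


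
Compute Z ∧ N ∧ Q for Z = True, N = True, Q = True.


Z = True, N = True, Q = True
Step 1: Z ∧ N = True AND True = True
Step 2: (True) ∧ Q = (True) AND True = True
AND is true only when ALL operands are true.

True


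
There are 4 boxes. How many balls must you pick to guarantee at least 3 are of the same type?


Pigeonhole: to guarantee k in one of n categories, need (k-1)×n + 1.
k = 3, n = 4
Minimum = (3-1) × 4 + 1 = 2 × 4 + 1

9


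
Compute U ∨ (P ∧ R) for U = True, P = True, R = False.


U = True, P = True, R = False
Step 1: P ∧ R = True AND False = False
Step 2: U ∨ False = True OR False = True
AND evaluated first (higher precedence); then OR applied.

True


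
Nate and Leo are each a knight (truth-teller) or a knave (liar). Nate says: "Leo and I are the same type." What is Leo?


Nate says: "Leo and I are the same type."
Case 1: Nate is a Knight (truth-teller)
  Statement is true → they ARE the same → Leo is also a Knight
Case 2: Nate is a Knave (liar)
  Statement is false → they are NOT the same → Leo is a Knight
In both cases, Leo is a Knight.

Knight


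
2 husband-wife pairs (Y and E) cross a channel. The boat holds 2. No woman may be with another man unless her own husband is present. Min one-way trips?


Label couples Y and E.
1. WY+WE → (far: WY,WE; near: HY,HE)
2. WY ←   (far: WE; near: HY,HE,WY)
3. HY+HE → (far: HY,HE,WE; near: WY)
4. HY ←   (far: HE,WE; near: HY,WY)  — HY returns, since WY is alone on near bank
5. HY+WY → (far: all four; near: empty)
Every state respects the constraint.
Minimum trips = 5

5


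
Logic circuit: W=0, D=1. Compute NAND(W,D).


W AND D = 0
NOT(0) = 1

1


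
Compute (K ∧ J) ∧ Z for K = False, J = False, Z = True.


K = False, J = False, Z = True
Step 1: K ∧ J = False AND False = False
Step 2: False ∧ Z = False AND True = False
AND is true only when ALL operands are true.

False


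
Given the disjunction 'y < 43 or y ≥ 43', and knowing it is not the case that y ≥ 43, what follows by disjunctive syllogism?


Disjunctive syllogism: P ∨ Q, ¬P ⊢ Q
Disjunction: y < 43 ∨ y ≥ 43
We know it is not the case that y ≥ 43.
By disjunctive syllogism, the other disjunct must be true.

y < 43


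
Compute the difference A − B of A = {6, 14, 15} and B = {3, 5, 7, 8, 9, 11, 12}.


A = {6, 14, 15}
B = {3, 5, 7, 8, 9, 11, 12}
Operation: difference A − B
In A but not B: 6, 14, 15

{6, 14, 15}


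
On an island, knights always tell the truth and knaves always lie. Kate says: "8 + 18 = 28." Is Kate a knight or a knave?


Statement: "8 + 18 = 28."
Actual: 8 + 18 = 26
Claimed: 28
Statement is FALSE → Kate lies → Knave

Knave


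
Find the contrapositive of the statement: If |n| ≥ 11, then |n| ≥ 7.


Original: If |n| ≥ 11, then |n| ≥ 7
Contrapositive: If ¬Q, then ¬P
Negate Q: not (|n| ≥ 7)
Negate P: not (|n| ≥ 11)

If not (|n| ≥ 7), then not (|n| ≥ 11).


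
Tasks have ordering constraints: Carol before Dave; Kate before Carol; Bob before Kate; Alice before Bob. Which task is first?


Constraints: Carol before Dave; Kate before Carol; Bob before Kate; Alice before Bob
The first task can have nothing scheduled before it, so it must never appear on the right of a 'before'.
Tasks appearing after some 'before': Dave, Carol, Kate, Bob.
The only task not in that list is Alice → it is first.

Alice


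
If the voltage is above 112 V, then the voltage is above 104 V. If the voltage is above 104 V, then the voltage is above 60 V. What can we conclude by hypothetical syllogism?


Hypothetical syllogism: P → Q, Q → R ⊢ P → R
Premise 1: the voltage is above 112 V → the voltage is above 104 V
Premise 2: the voltage is above 104 V → the voltage is above 60 V
Chain the implications: the middle term (the voltage is above 104 V) links the two.
Conclusion: If the voltage is above 112 V, then the voltage is above 60 V.

If the voltage is above 112 V, then the voltage is above 60 V.


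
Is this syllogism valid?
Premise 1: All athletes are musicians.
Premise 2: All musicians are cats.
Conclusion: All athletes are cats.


Premise 1: All athletes are musicians.
Premise 2: All musicians are cats.
Conclusion: All athletes are cats.
Barbara syllogism (AAA-1): All A are B, All B are C → All A are C.
Middle term (musicians) distributed in premise 2.

Valid


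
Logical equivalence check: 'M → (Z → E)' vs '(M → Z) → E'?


Expression 1: M → (Z → E)
Expression 2: (M → Z) → E
Truth table (M Z E | Expr1 Expr2):
  T T T |   T     T
  T T F |   F     F
  T F T |   T     T
  T F F |   T     T
  F T T |   T     T
  F T F |   T     F   ← differ
  F F T |   T     T
  F F F |   T     F   ← differ
Counterexample: M=F, Z=T, E=F gives Expr1 = T but Expr2 = F, so the expressions are NOT logically equivalent.

No


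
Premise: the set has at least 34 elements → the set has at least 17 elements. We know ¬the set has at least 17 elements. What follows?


Modus tollens: P → Q, ¬Q ⊢ ¬P
P: the set has at least 34 elements
Q: the set has at least 17 elements
We have P → Q and Q is false.
By modus tollens, P must be false.

It is not the case that the set has at least 34 elements


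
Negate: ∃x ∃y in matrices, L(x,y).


Original: ∃x ∃y L(x,y)
Rule: ¬∀→∃, ¬∃→∀, negate predicate.
Negation: ∀x ∀y ¬L(x,y)

∀x ∀y ¬L(x,y)


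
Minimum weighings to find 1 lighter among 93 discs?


Each weighing has 3 outcomes (left heavy / balance / right heavy), so k weighings distinguish at most 3^k cases; splitting into three near-equal groups achieves this.
Need 3^k ≥ 93: 3^4 = 81 < 93 ≤ 3^5 = 243
k = ⌈log₃(93)⌉ = 5

5


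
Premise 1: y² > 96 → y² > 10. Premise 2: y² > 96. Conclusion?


Modus ponens: P → Q, P ⊢ Q
P: y² > 96
Q: y² > 10
We have P → Q and P is true.
By modus ponens, Q must be true.

y² > 10


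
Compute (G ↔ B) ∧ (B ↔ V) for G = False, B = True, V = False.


G = False, B = True, V = False
Step 1: G ↔ B is true when G and B have the same value. Result: False
Step 2: B ↔ V is true when B and V have the same value. Result: False
Step 3: False ∧ False = False

False


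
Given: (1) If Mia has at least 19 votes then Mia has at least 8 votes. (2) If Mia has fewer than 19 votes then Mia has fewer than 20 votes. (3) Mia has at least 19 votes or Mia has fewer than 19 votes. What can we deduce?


Constructive dilemma: (P → Q) ∧ (R → S), P ∨ R ⊢ Q ∨ S
Premise 1: Mia has at least 19 votes → Mia has at least 8 votes
Premise 2: Mia has fewer than 19 votes → Mia has fewer than 20 votes
Premise 3: Mia has at least 19 votes ∨ Mia has fewer than 19 votes
Case 1: Assuming Mia has at least 19 votes, then by Premise 1, Mia has at least 8 votes.
Case 2: Assuming Mia has fewer than 19 votes, then by Premise 2, Mia has fewer than 20 votes.
Since one of Mia has at least 19 votes or Mia has fewer than 19 votes must hold, we get Mia has at least 8 votes or Mia has fewer than 20 votes.

Mia has at least 8 votes or Mia has fewer than 20 votes.


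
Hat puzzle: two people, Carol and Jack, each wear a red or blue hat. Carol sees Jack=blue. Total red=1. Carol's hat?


Total red = 1, Jack = blue
Red accounted for: 0
Remaining for Carol: 1
Carol's hat is red.

red


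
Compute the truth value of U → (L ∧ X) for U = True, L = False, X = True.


U = True, L = False, X = True
Step 1: L ∧ X = False AND True = False
Step 2: U → (False): false only when U=True and consequent=False.
Result: False

False


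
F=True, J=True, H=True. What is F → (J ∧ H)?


F = True, J = True, H = True
Expression: F → (J ∧ H)
Step 1: J ∧ H = True AND True = True
Step 2: F → (True) = True → True = True

True


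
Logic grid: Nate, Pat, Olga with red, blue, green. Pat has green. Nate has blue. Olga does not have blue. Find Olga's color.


From clues:
  Pat → green
  Nate → blue
By elimination, Olga gets the remaining.

red


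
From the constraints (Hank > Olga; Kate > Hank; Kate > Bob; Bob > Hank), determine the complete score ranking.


Constraints: Hank > Olga; Kate > Hank; Kate > Bob; Bob > Hank
Method: at each step, the next-highest is the one remaining person who never appears on the smaller side of a constraint between remaining people.
  Step 1: remaining {Kate, Hank, Olga, Bob}; on the smaller side: {Hank, Olga, Bob} → Kate is next (Kate > Hank; Kate > Bob).
  Step 2: remaining {Hank, Olga, Bob}; on the smaller side: {Hank, Olga} → Bob is next (Bob > Hank).
  Step 3: remaining {Hank, Olga}; on the smaller side: {Olga} → Hank is next (Hank > Olga).
  Step 4: only Olga remains → lowest.
Final ranking (highest to lowest):

Kate > Bob > Hank > Olga


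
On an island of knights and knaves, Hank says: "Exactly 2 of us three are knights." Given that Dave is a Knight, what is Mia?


Hank claims exactly 2 knights among Hank, Dave, Mia.
Given: Dave is a Knight.

Case 1: Hank is a Knight (tells truth)
  Then exactly 2 of the three are knights.
  Counting Hank, Dave: 2 knight(s) so far. Need 0 more → Mia = Knave.
Case 2: Hank is a Knave (lies)
  Then the count is NOT 2.
  If Mia = Knight, count = 2 = 2 → claim would be true, contradicts lie.
  If Mia = Knave, count = 1 ≠ 2 → lie confirmed ✓

Mia is a Knave.

Knave


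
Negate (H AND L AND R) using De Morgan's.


De Morgan's law: ¬(P ∧ Q ∧ R) ≡ ¬P ∨ ¬Q ∨ ¬R
¬(H ∧ L ∧ R) = ¬H ∨ ¬L ∨ ¬R

¬H ∨ ¬L ∨ ¬R


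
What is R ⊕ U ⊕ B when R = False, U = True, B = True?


R = False, U = True, B = True
Step 1: R ⊕ U = False XOR True = True
Step 2: True ⊕ B = True XOR True = False
XOR is true when an odd number of operands are true.

False


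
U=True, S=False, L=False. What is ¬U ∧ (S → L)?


U = True, S = False, L = False
Expression: ¬U ∧ (S → L)
Step 1: ¬U = NOT True = False
Step 2: S → L = False → False (false only if S=True, L=False) = True
Step 3: (False) ∧ (True) = False AND True = False

False


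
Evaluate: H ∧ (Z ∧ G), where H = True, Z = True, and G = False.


H = True, Z = True, G = False
Step 1: Z ∧ G = True AND False = False
Step 2: H ∧ False = True AND False = False
AND is true only when ALL operands are true.

False


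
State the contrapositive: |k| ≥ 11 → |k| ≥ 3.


Original: If |k| ≥ 11, then |k| ≥ 3
Contrapositive: If ¬Q, then ¬P
Negate Q: not (|k| ≥ 3)
Negate P: not (|k| ≥ 11)

If not (|k| ≥ 3), then not (|k| ≥ 11).


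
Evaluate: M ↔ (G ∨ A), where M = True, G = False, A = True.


M = True, G = False, A = True
Step 1: G ∨ A = False OR True = True
Step 2: M ↔ (True): true when both sides have same truth value.
Result: True ↔ True = True

True


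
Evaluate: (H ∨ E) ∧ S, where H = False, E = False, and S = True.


H = False, E = False, S = True
Step 1: H ∨ E = False OR False = False
Step 2: False ∧ S = False AND True = False
OR is true when at least one operand is true; AND requires both.

False


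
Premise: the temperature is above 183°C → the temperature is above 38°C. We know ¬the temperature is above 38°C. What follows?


Modus tollens: P → Q, ¬Q ⊢ ¬P
P: the temperature is above 183°C
Q: the temperature is above 38°C
We have P → Q and Q is false.
By modus tollens, P must be false.

It is not the case that the temperature is above 183°C


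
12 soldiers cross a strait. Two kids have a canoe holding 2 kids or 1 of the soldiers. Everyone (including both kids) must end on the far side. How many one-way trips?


Per crossing of one of the soldiers: kids→, one←, one of the soldiers→, one← = 4 trips
12 × 4 = 48, + 1 final kids→ = 49
Minimum trips = 49

49


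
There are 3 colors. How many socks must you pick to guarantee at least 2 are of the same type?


Pigeonhole: to guarantee k in one of n categories, need (k-1)×n + 1.
k = 2, n = 3
Minimum = (2-1) × 3 + 1 = 1 × 3 + 1

4


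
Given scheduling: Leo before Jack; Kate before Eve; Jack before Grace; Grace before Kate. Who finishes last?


Constraints: Leo before Jack; Kate before Eve; Jack before Grace; Grace before Kate
The last task can have nothing scheduled after it, so it must never appear on the left of a 'before'.
Tasks appearing before some other task: Leo, Kate, Jack, Grace.
The only task not in that list is Eve → it is last.

Eve


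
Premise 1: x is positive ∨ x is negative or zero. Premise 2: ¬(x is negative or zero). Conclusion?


Disjunctive syllogism: P ∨ Q, ¬P ⊢ Q
Disjunction: x is positive ∨ x is negative or zero
We know it is not the case that x is negative or zero.
By disjunctive syllogism, the other disjunct must be true.

x is positive


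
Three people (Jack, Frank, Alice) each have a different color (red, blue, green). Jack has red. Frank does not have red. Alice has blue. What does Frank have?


From clues:
  Alice → blue
  Jack → red
By elimination, Frank gets the remaining.

green


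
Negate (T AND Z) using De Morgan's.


De Morgan's law: ¬(P ∧ Q) ≡ ¬P ∨ ¬Q
¬(T ∧ Z) = ¬T ∨ ¬Z

¬T ∨ ¬Z


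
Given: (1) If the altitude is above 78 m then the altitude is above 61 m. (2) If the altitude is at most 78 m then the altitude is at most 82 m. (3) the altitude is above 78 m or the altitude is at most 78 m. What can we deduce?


Constructive dilemma: (P → Q) ∧ (R → S), P ∨ R ⊢ Q ∨ S
Premise 1: the altitude is above 78 m → the altitude is above 61 m
Premise 2: the altitude is at most 78 m → the altitude is at most 82 m
Premise 3: the altitude is above 78 m ∨ the altitude is at most 78 m
Case 1: Assuming the altitude is above 78 m, then by Premise 1, the altitude is above 61 m.
Case 2: Assuming the altitude is at most 78 m, then by Premise 2, the altitude is at most 82 m.
Since one of the altitude is above 78 m or the altitude is at most 78 m must hold, we get the altitude is above 61 m or the altitude is at most 82 m.

The altitude is above 61 m or the altitude is at most 82 m.


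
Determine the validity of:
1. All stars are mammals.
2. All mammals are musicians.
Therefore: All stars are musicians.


Premise 1: All stars are mammals.
Premise 2: All mammals are musicians.
Conclusion: All stars are musicians.
Barbara syllogism (AAA-1): All A are B, All B are C → All A are C.
Middle term (mammals) distributed in premise 2.

Valid


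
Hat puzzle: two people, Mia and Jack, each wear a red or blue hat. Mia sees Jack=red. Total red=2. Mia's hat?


Total red = 2, Jack = red
Red accounted for: 1
Remaining for Mia: 1
Mia's hat is red.

red


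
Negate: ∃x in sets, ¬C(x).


Original: ∃x ¬C(x)
Rule: ¬∀→∃, ¬∃→∀, negate predicate.
Negation: ∀x C(x)

∀x C(x)


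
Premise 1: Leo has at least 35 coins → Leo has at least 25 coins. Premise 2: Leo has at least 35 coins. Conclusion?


Modus ponens: P → Q, P ⊢ Q
P: Leo has at least 35 coins
Q: Leo has at least 25 coins
We have P → Q and P is true.
By modus ponens, Q must be true.

Leo has at least 25 coins


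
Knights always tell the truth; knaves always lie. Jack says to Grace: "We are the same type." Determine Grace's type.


Jack says: "We are the same type."
Case 1: Jack is a Knight (truth-teller)
  Statement is true → they ARE the same → Grace is also a Knight
Case 2: Jack is a Knave (liar)
  Statement is false → they are NOT the same → Grace is a Knight
In both cases, Grace is a Knight.

Knight


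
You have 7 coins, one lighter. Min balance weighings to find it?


Each weighing has 3 outcomes (left heavy / balance / right heavy), so k weighings distinguish at most 3^k cases; splitting into three near-equal groups achieves this.
Need 3^k ≥ 7: 3^1 = 3 < 7 ≤ 3^2 = 9
k = ⌈log₃(7)⌉ = 2

2


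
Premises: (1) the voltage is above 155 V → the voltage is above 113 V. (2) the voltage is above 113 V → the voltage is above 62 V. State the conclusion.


Hypothetical syllogism: P → Q, Q → R ⊢ P → R
Premise 1: the voltage is above 155 V → the voltage is above 113 V
Premise 2: the voltage is above 113 V → the voltage is above 62 V
Chain the implications: the middle term (the voltage is above 113 V) links the two.
Conclusion: If the voltage is above 155 V, then the voltage is above 62 V.

If the voltage is above 155 V, then the voltage is above 62 V.


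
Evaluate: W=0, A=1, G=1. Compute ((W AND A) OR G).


W AND A = 0&1 = 0
0 OR 1 = 1

1


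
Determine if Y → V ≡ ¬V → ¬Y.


Expression 1: Y → V
Expression 2: ¬V → ¬Y
Truth table (Y V | Expr1 Expr2):
  T T |   T     T
  T F |   F     F
  F T |   T     T
  F F |   T     T
All 4 rows agree, so the expressions are logically equivalent.

Yes


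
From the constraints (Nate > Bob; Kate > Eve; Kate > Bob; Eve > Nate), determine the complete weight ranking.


Constraints: Nate > Bob; Kate > Eve; Kate > Bob; Eve > Nate
Method: at each step, the next-highest is the one remaining person who never appears on the smaller side of a constraint between remaining people.
  Step 1: remaining {Bob, Eve, Kate, Nate}; on the smaller side: {Bob, Eve, Nate} → Kate is next (Kate > Eve; Kate > Bob).
  Step 2: remaining {Bob, Eve, Nate}; on the smaller side: {Bob, Nate} → Eve is next (Eve > Nate).
  Step 3: remaining {Bob, Nate}; on the smaller side: {Bob} → Nate is next (Nate > Bob).
  Step 4: only Bob remains → lowest.
Final ranking (highest to lowest):

Kate > Eve > Nate > Bob


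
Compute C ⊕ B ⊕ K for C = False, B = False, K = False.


C = False, B = False, K = False
Step 1: C ⊕ B = False XOR False = False
Step 2: False ⊕ K = False XOR False = False
XOR is true when an odd number of operands are true.

False


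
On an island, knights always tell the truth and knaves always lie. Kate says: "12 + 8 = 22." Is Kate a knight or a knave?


Statement: "12 + 8 = 22."
Actual: 12 + 8 = 20
Claimed: 22
Statement is FALSE → Kate lies → Knave

Knave


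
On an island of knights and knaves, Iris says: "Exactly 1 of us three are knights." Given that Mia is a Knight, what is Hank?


Iris claims exactly 1 knights among Iris, Mia, Hank.
Given: Mia is a Knight.

Case 1: Iris is a Knight (tells truth)
  Then exactly 1 of the three are knights.
  Counting Iris, Mia: 2 knight(s) so far. Need -1 more → impossible.
Case 2: Iris is a Knave (lies)
  Then the count is NOT 1.
  If Hank = Knave, count = 1 = 1 → claim would be true, contradicts lie.
  If Hank = Knight, count = 2 ≠ 1 → lie confirmed ✓

Hank is a Knight.

Knight


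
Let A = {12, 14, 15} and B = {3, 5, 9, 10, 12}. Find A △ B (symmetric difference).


A = {12, 14, 15}
B = {3, 5, 9, 10, 12}
Operation: symmetric difference
In A only: [14, 15], in B only: [3, 5, 9, 10]

{3, 5, 9, 10, 14, 15}


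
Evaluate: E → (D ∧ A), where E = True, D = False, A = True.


E = True, D = False, A = True
Step 1: D ∧ A = False AND True = False
Step 2: E → (False): false only when E=True and consequent=False.
Result: False

False


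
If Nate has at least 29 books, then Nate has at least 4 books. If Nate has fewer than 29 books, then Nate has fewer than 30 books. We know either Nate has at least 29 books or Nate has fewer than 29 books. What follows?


Constructive dilemma: (P → Q) ∧ (R → S), P ∨ R ⊢ Q ∨ S
Premise 1: Nate has at least 29 books → Nate has at least 4 books
Premise 2: Nate has fewer than 29 books → Nate has fewer than 30 books
Premise 3: Nate has at least 29 books ∨ Nate has fewer than 29 books
Case 1: Assuming Nate has at least 29 books, then by Premise 1, Nate has at least 4 books.
Case 2: Assuming Nate has fewer than 29 books, then by Premise 2, Nate has fewer than 30 books.
Since one of Nate has at least 29 books or Nate has fewer than 29 books must hold, we get Nate has at least 4 books or Nate has fewer than 30 books.

Nate has at least 4 books or Nate has fewer than 30 books.


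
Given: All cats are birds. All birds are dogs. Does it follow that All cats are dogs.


Premise 1: All cats are birds.
Premise 2: All birds are dogs.
Conclusion: All cats are dogs.
Barbara syllogism (AAA-1): All A are B, All B are C → All A are C.
Middle term (birds) distributed in premise 2.

Valid


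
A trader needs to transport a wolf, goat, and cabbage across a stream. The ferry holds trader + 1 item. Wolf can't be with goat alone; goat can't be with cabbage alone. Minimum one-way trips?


1. trader+goat → 2. trader ← 3. trader+wolf → 4. trader+goat ← 5. trader+cabbage → 6. trader ← 7. trader+goat →
Minimum trips = 7

7


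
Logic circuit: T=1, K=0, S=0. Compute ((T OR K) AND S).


T OR K = 1|0 = 1
1 AND 0 = 0

0


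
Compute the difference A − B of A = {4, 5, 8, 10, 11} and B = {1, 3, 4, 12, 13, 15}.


A = {4, 5, 8, 10, 11}
B = {1, 3, 4, 12, 13, 15}
Operation: difference A − B
In A but not B: 5, 8, 10, 11

{5, 8, 10, 11}


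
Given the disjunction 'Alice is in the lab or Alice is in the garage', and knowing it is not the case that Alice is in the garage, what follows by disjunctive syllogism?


Disjunctive syllogism: P ∨ Q, ¬P ⊢ Q
Disjunction: Alice is in the lab ∨ Alice is in the garage
We know it is not the case that Alice is in the garage.
By disjunctive syllogism, the other disjunct must be true.

Alice is in the lab


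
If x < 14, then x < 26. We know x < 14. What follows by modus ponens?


Modus ponens: P → Q, P ⊢ Q
P: x < 14
Q: x < 26
We have P → Q and P is true.
By modus ponens, Q must be true.

x < 26


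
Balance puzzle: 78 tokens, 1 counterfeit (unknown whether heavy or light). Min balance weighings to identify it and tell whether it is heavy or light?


Let n = 78. 156 possibilities (n tokens × lighter/heavier); each weighing has 3 outcomes.
Bound for k weighings: say the first weighing puts j tokens on each pan. If it tips, the 2j weighed tokens remain suspects (each with a known direction) and k-1 weighings give 3^(k-1) outcomes; 3^(k-1) is odd, so 2j ≤ 3^(k-1) - 1. If it balances, the n - 2j unweighed tokens remain with direction unknown: 2(n - 2j) ≤ 3^(k-1) - 1 by the same parity argument. Adding, n ≤ (3^(k-1) - 1) + (3^(k-1) - 1)/2 = (3^k - 3)/2, and the classical three-group strategy achieves this (3 tokens in 2 weighings, 12 in 3, 39 in 4, 120 in 5).
So we need the smallest k with (3^k - 3)/2 ≥ 78.
k = 4: (3^4 - 3)/2 = 39 < 78 ✗
k = 5: (3^5 - 3)/2 = 120 ≥ 78 ✓

5


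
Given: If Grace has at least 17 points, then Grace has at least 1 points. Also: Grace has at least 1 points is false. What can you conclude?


Modus tollens: P → Q, ¬Q ⊢ ¬P
P: Grace has at least 17 points
Q: Grace has at least 1 points
We have P → Q and Q is false.
By modus tollens, P must be false.

It is not the case that Grace has at least 17 points


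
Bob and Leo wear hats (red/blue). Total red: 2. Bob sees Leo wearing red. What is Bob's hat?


Total red = 2, Leo = red
Red accounted for: 1
Remaining for Bob: 1
Bob's hat is red.

red


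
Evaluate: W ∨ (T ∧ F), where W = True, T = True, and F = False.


W = True, T = True, F = False
Step 1: T ∧ F = True AND False = False
Step 2: W ∨ False = True OR False = True
AND evaluated first (higher precedence); then OR applied.

True


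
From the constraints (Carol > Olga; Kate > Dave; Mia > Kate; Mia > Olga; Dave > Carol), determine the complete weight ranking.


Constraints: Carol > Olga; Kate > Dave; Mia > Kate; Mia > Olga; Dave > Carol
Method: at each step, the next-highest is the one remaining person who never appears on the smaller side of a constraint between remaining people.
  Step 1: remaining {Carol, Olga, Kate, Mia, Dave}; on the smaller side: {Carol, Olga, Kate, Dave} → Mia is next (Mia > Kate; Mia > Olga).
  Step 2: remaining {Carol, Olga, Kate, Dave}; on the smaller side: {Carol, Olga, Dave} → Kate is next (Kate > Dave).
  Step 3: remaining {Carol, Olga, Dave}; on the smaller side: {Carol, Olga} → Dave is next (Dave > Carol).
  Step 4: remaining {Carol, Olga}; on the smaller side: {Olga} → Carol is next (Carol > Olga).
  Step 5: only Olga remains → lowest.
Final ranking (highest to lowest):

Mia > Kate > Dave > Carol > Olga


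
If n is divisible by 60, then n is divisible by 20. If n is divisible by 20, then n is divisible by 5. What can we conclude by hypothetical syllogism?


Hypothetical syllogism: P → Q, Q → R ⊢ P → R
Premise 1: n is divisible by 60 → n is divisible by 20
Premise 2: n is divisible by 20 → n is divisible by 5
Chain the implications: the middle term (n is divisible by 20) links the two.
Conclusion: If n is divisible by 60, then n is divisible by 5.

If n is divisible by 60, then n is divisible by 5.


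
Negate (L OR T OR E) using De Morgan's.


De Morgan's law: ¬(P ∨ Q ∨ R) ≡ ¬P ∧ ¬Q ∧ ¬R
¬(L ∨ T ∨ E) = ¬L ∧ ¬T ∧ ¬E

¬L ∧ ¬T ∧ ¬E


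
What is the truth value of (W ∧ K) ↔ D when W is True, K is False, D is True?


W = True, K = False, D = True
Step 1: W ∧ K = True AND False = False
Step 2: (False) ↔ D: true when both sides have same truth value.
Result: False ↔ True = False

False


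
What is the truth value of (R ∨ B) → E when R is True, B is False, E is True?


R = True, B = False, E = True
Step 1: R ∨ B = True OR False = True
Step 2: (True) → E: false only when antecedent=True and E=False.
Result: True

True


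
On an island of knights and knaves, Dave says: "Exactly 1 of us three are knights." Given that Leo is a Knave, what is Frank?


Dave claims exactly 1 knights among Dave, Leo, Frank.
Given: Leo is a Knave.

Case 1: Dave is a Knight (tells truth)
  Then exactly 1 of the three are knights.
  Counting Dave, Leo: 1 knight(s) so far. Need 0 more → Frank = Knave.
Case 2: Dave is a Knave (lies)
  Then the count is NOT 1.
  If Frank = Knight, count = 1 = 1 → claim would be true, contradicts lie.
  If Frank = Knave, count = 0 ≠ 1 → lie confirmed ✓

Frank is a Knave.

Knave


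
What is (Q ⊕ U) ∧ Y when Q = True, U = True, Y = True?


Q = True, U = True, Y = True
Step 1: Q ⊕ U = True XOR True = False
Step 2: False ∧ Y = False AND True = False
XOR true when exactly one of Q,U is true; then AND with Y.

False


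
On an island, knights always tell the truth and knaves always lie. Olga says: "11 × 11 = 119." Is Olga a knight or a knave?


Statement: "11 × 11 = 119."
Actual: 11 × 11 = 121
Claimed: 119
Statement is FALSE → Olga lies → Knave

Knave


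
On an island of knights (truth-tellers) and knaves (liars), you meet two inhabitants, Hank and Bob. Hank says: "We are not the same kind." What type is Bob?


Hank says: "We are not the same kind."
Case 1: Hank is a Knight (truth-teller)
  Statement is true → they ARE different → Bob is a Knave
Case 2: Hank is a Knave (liar)
  Statement is false → they are NOT different → Bob is a Knave
In both cases, Bob is a Knave.

Knave


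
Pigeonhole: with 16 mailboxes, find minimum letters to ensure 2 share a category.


Pigeonhole: to guarantee k in one of n categories, need (k-1)×n + 1.
k = 2, n = 16
Minimum = (2-1) × 16 + 1 = 1 × 16 + 1

17


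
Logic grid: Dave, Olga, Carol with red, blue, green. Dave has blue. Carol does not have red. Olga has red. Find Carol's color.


From clues:
  Dave → blue
  Olga → red
By elimination, Carol gets the remaining.

green


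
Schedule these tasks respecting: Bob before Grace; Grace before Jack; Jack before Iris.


Constraints: Bob before Grace; Grace before Jack; Jack before Iris
Method: repeatedly schedule the remaining task that has no remaining task required before it.
  Step 1: remaining {Grace, Bob, Jack, Iris}; every task except Bob still has a predecessor pending → schedule Bob.
  Step 2: remaining {Grace, Jack, Iris}; every task except Grace still has a predecessor pending → schedule Grace.
  Step 3: remaining {Jack, Iris}; every task except Jack still has a predecessor pending → schedule Jack.
  Step 4: only Iris remains → schedule Iris.
Resulting order:

Bob → Grace → Jack → Iris


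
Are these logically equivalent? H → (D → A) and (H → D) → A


Expression 1: H → (D → A)
Expression 2: (H → D) → A
Truth table (H D A | Expr1 Expr2):
  T T T |   T     T
  T T F |   F     F
  T F T |   T     T
  T F F |   T     T
  F T T |   T     T
  F T F |   T     F   ← differ
  F F T |   T     T
  F F F |   T     F   ← differ
Counterexample: H=F, D=T, A=F gives Expr1 = T but Expr2 = F, so the expressions are NOT logically equivalent.

No


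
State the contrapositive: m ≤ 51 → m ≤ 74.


Original: If m ≤ 51, then m ≤ 74
Contrapositive: If ¬Q, then ¬P
Negate Q: not (m ≤ 74)
Negate P: not (m ≤ 51)

If not (m ≤ 74), then not (m ≤ 51).


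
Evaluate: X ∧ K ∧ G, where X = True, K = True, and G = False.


X = True, K = True, G = False
Step 1: X ∧ K = True AND True = True
Step 2: (True) ∧ G = (True) AND False = False
AND is true only when ALL operands are true.

False


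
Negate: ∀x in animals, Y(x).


Original: ∀x Y(x)
Rule: ¬∀→∃, ¬∃→∀, negate predicate.
Negation: ∃x ¬Y(x)

∃x ¬Y(x)


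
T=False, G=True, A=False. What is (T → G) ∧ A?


T = False, G = True, A = False
Expression: (T → G) ∧ A
Step 1: T → G = False → True (false only if T=True, G=False) = True
Step 2: (True) ∧ A = True AND False = False

False


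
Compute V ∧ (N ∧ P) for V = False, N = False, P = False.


V = False, N = False, P = False
Step 1: N ∧ P = False AND False = False
Step 2: V ∧ False = False AND False = False
AND is true only when ALL operands are true.

False


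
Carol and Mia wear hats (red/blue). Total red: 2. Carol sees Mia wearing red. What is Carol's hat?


Total red = 2, Mia = red
Red accounted for: 1
Remaining for Carol: 1
Carol's hat is red.

red


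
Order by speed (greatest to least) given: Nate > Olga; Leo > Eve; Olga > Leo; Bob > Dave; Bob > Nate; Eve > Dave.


Constraints: Nate > Olga; Leo > Eve; Olga > Leo; Bob > Dave; Bob > Nate; Eve > Dave
Method: at each step, the next-highest is the one remaining person who never appears on the smaller side of a constraint between remaining people.
  Step 1: remaining {Dave, Nate, Eve, Leo, Olga, Bob}; on the smaller side: {Dave, Nate, Eve, Leo, Olga} → Bob is next (Bob > Dave; Bob > Nate).
  Step 2: remaining {Dave, Nate, Eve, Leo, Olga}; on the smaller side: {Dave, Eve, Leo, Olga} → Nate is next (Nate > Olga).
  Step 3: remaining {Dave, Eve, Leo, Olga}; on the smaller side: {Dave, Eve, Leo} → Olga is next (Olga > Leo).
  Step 4: remaining {Dave, Eve, Leo}; on the smaller side: {Dave, Eve} → Leo is next (Leo > Eve).
  Step 5: remaining {Dave, Eve}; on the smaller side: {Dave} → Eve is next (Eve > Dave).
  Step 6: only Dave remains → lowest.
Final ranking (highest to lowest):

Bob > Nate > Olga > Leo > Eve > Dave


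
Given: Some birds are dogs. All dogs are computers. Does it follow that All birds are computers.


Premise 1: Some birds are dogs.
Premise 2: All dogs are computers.
Conclusion: All birds are computers.
Fallacy: illicit minor. The minor term (birds) is distributed in the conclusion ('All birds ...') but undistributed in its premise ('Some birds are dogs' doesn't cover all birds).
Only 'Some birds are computers' follows, not 'All'.

Invalid


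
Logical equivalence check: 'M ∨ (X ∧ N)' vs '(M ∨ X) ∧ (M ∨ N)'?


Expression 1: M ∨ (X ∧ N)
Expression 2: (M ∨ X) ∧ (M ∨ N)
Truth table (M X N | Expr1 Expr2):
  T T T |   T     T
  T T F |   T     T
  T F T |   T     T
  T F F |   T     T
  F T T |   T     T
  F T F |   F     F
  F F T |   F     F
  F F F |   F     F
All 8 rows agree, so the expressions are logically equivalent.

Yes


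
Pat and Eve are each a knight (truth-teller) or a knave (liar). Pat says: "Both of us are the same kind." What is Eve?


Pat says: "Both of us are the same kind."
Case 1: Pat is a Knight (truth-teller)
  Statement is true → they ARE the same → Eve is also a Knight
Case 2: Pat is a Knave (liar)
  Statement is false → they are NOT the same → Eve is a Knight
In both cases, Eve is a Knight.

Knight


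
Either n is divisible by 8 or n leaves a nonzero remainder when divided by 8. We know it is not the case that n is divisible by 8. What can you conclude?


Disjunctive syllogism: P ∨ Q, ¬P ⊢ Q
Disjunction: n is divisible by 8 ∨ n leaves a nonzero remainder when divided by 8
We know it is not the case that n is divisible by 8.
By disjunctive syllogism, the other disjunct must be true.

n leaves a nonzero remainder when divided by 8
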